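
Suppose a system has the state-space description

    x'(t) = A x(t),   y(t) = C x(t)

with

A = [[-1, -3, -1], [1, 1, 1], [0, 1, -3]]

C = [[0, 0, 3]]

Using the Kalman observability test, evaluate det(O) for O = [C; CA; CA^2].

-27

CA = [[0, 3, -9]]
CA^2 = [[3, -6, 30]]
Observability matrix O = [C; CA; CA^2] = [[0, 0, 3], [0, 3, -9], [3, -6, 30]]
Expanding along the first row, det(O) = 0·(3·30 - (-9)·(-6)) - 0·(0·30 - (-9)·3) + 3·(0·(-6) - 3·3) = 0·36 - 0·27 + 3·(-9) = -27
Since det(O) ≠ 0, rank(O) = 3 and the system is completely observable.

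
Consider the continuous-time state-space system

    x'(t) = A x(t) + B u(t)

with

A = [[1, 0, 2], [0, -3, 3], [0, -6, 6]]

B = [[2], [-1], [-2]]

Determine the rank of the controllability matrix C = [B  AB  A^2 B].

2

AB = [[-2], [-3], [-6]]
A^2B = [[-14], [-9], [-18]]
Controllability matrix C = [B  AB  A^2B] = [[2, -2, -14], [-1, -3, -9], [-2, -6, -18]]
The rows r1, r2, r3 of C are linearly dependent: -2·r2 + r3 = 0 (check each entry), so rank(C) ≤ 2.
The 2×2 minor from rows 1, 2, columns 1, 2 is 2·(-3) - (-2)·(-1) = -6 - 2 = -8 ≠ 0, so rank(C) = 2.
rank(C) = 2 < n = 3, so the pair (A, B) is not completely controllable.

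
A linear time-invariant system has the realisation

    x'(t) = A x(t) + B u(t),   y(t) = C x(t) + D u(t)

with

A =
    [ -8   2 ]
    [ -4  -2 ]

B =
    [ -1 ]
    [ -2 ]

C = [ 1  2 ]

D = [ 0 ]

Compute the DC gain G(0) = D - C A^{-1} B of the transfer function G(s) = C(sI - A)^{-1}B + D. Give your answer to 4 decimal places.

G(0) = C(-A)^{-1}B + D = -C A^{-1} B + D.
det A = 24, so A^{-1} = (1/24)·adj(A) = [[-1/12, -1/12], [1/6, -1/3]]
A^{-1} B = [1/4, 1/2]^T
C A^{-1} B = 5/4
G(0) = D - C A^{-1} B = 0 - (5/4) = -5/4 ≈ -1.2500

-1.2500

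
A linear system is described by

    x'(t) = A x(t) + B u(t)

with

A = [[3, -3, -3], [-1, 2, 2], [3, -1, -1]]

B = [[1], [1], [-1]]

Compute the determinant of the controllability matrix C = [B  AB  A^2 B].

-28

AB = [[3], [-1], [3]]
A^2B = [[3], [1], [7]]
Controllability matrix C = [B  AB  A^2B] = [[1, 3, 3], [1, -1, 1], [-1, 3, 7]]
Expanding along the first row, det(C) = 1·((-1)·7 - 1·3) - 3·(1·7 - 1·(-1)) + 3·(1·3 - (-1)·(-1)) = 1·(-10) - 3·8 + 3·2 = -28
Since det(C) ≠ 0, rank(C) = 3 and the system is completely controllable.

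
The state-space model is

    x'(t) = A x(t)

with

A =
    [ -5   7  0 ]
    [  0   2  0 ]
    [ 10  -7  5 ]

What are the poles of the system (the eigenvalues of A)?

-5, 2, 5

det(sI - A) = s^3 - (tr A)s^2 + (M11 + M22 + M33)s - det A, where Mii is the 2×2 principal minor of A obtained by deleting row i and column i.
tr A = (-5) + 2 + 5 = 2; M11 = 2·5 - 0·(-7) = 10 - 0 = 10; M22 = (-5)·5 - 0·10 = -25 - 0 = -25; M33 = (-5)·2 - 7·0 = -10 - 0 = -10; sum of minors = -25.
det A = (-5)·(2·5 - 0·(-7)) - 7·(0·5 - 0·10) + 0·(0·(-7) - 2·10) = (-5)·10 - 7·0 + 0·(-20) = -50.
So p(s) = det(sI - A) = s^3 - 2s^2 - 25s + 50.
Rational-root test: any integer root divides 50. Testing small divisors, s = 2 works: p(2) = 8 + (-8) + (-50) + 50 = 0, so (s - 2) is a factor.
Dividing, p(s) = (s - 2)(s^2 - 25).
Factor s^2 - 25: two numbers with sum 0 and product -25 are 5 and -5, so s^2 - 25 = (s - 5)(s + 5).
Hence p(s) = (s - 5) (s - 2) (s + 5), with roots -5, 2, 5.
At least one eigenvalue has non-negative real part, so the system is not asymptotically stable.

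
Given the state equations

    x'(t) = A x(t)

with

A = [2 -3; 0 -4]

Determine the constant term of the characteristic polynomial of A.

-8

For a 2×2 matrix, det(sI - A) = s^2 - (tr A)s + det A.
tr A = -2, det A = -8.
So p(s) = s^2 + 2s - 8.
The constant term is -8.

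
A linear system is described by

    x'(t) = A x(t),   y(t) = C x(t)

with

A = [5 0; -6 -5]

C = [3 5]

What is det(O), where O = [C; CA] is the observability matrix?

0

CA = [[-15, -25]]
Observability matrix O = [C; CA] = [[3, 5], [-15, -25]]
det(O) = 3·(-25) - 5·(-15) = -75 - (-75) = 0
Since det(O) = 0, rank(O) < 2 and the system is not completely observable.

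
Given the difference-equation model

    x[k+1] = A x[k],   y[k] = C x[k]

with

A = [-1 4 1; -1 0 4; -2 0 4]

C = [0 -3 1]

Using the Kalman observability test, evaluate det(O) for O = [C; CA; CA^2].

271

CA = [[1, 0, -8]]
CA^2 = [[15, 4, -31]]
Observability matrix O = [C; CA; CA^2] = [[0, -3, 1], [1, 0, -8], [15, 4, -31]]
Expanding along the first row, det(O) = 0·(0·(-31) - (-8)·4) - (-3)·(1·(-31) - (-8)·15) + 1·(1·4 - 0·15) = 0·32 - (-3)·89 + 1·4 = 271
Since det(O) ≠ 0, rank(O) = 3 and the system is completely observable.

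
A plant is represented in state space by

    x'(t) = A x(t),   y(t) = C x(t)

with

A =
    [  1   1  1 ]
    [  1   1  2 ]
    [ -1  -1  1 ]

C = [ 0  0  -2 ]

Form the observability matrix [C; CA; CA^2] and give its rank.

2

CA = [[2, 2, -2]]
CA^2 = [[6, 6, 4]]
Observability matrix O = [C; CA; CA^2] = [[0, 0, -2], [2, 2, -2], [6, 6, 4]]
The columns c1, c2, c3 of O are linearly dependent: -c1 + c2 = 0 (check each entry), so rank(O) ≤ 2.
The 2×2 minor from rows 1, 2, columns 1, 3 is 0·(-2) - (-2)·2 = 0 - (-4) = 4 ≠ 0, so rank(O) = 2.
rank(O) = 2 < n = 3, so the pair (A, C) is not completely observable.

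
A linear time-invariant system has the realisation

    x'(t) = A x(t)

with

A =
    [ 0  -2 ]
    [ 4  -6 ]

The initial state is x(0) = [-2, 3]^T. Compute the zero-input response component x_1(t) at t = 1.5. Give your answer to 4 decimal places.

det(sI - A) = s^2 - (tr A)s + det A, with tr A = 0 + (-6) = -6 and det A = 0·(-6) - (-2)·4 = 0 - (-8) = 8.
So p(s) = det(sI - A) = s^2 + 6s + 8.
Factor s^2 + 6s + 8: two numbers with sum -6 and product 8 are -2 and -4, so s^2 + 6s + 8 = (s + 2)(s + 4).
Hence p(s) = (s + 2) (s + 4), with roots -4, -2.
The eigenvalues -4, -2 are distinct and real, so A is diagonalisable and x(t) = e^{At} x(0) = V diag(e^{λ_i t}) V^{-1} x(0), where the columns of V are the eigenvectors.
λ = -4: A - (-4)I = [[4, -2], [4, -2]]. Row 1 gives 4·v1 + (-2)·v2 = 0, so take v_1 = [1, 2]^T.
λ = -2: A - (-2)I = [[2, -2], [4, -4]]. Row 1 gives 2·v1 + (-2)·v2 = 0, so take v_2 = [1, 1]^T.
V = [v_1 v_2] = [[1, 1], [2, 1]] has det V = -1, so V^{-1} = adj(V)/det V = [[-1, 1], [2, -1]].
Modal coordinates z(0) = V^{-1} x(0): (-1)·(-2) + 1·3 = 5; 2·(-2) + (-1)·3 = -7; so z(0) = [5, -7]^T.
x_1(t) = Σ_i (v_i)_1 · z_i(0) · e^{λ_i t} (row 1 of V times the modal terms).
x_1(1.5) = 1·5·e^{-4·1.5} + 1·(-7)·e^{-2·1.5} = 5·0.002479 + (-7)·0.049787 = -0.3361.

-0.3361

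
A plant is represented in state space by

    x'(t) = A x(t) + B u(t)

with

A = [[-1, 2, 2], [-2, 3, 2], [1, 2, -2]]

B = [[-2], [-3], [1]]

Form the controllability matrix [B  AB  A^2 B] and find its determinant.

-242

AB = [[-2], [-3], [-10]]
A^2B = [[-24], [-25], [12]]
Controllability matrix C = [B  AB  A^2B] = [[-2, -2, -24], [-3, -3, -25], [1, -10, 12]]
Expanding along the first row, det(C) = (-2)·((-3)·12 - (-25)·(-10)) - (-2)·((-3)·12 - (-25)·1) + (-24)·((-3)·(-10) - (-3)·1) = (-2)·(-286) - (-2)·(-11) + (-24)·33 = -242
Since det(C) ≠ 0, rank(C) = 3 and the system is completely controllable.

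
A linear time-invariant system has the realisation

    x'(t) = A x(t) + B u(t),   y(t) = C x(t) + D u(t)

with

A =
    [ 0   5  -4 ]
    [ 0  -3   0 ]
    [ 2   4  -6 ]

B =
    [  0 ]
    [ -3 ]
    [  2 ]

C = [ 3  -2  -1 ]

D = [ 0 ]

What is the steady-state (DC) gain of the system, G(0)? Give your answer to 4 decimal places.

G(0) = C(-A)^{-1}B + D = -C A^{-1} B + D.
det A = -24, so A^{-1} = (1/-24)·adj(A) = [[-3/4, -7/12, 1/2], [0, -1/3, 0], [-1/4, -5/12, 0]]
A^{-1} B = [11/4, 1, 5/4]^T
C A^{-1} B = 5
G(0) = D - C A^{-1} B = 0 - (5) = -5

-5.0000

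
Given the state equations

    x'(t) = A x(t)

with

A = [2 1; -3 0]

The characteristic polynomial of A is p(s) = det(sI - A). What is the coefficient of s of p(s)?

For a 2×2 matrix, det(sI - A) = s^2 - (tr A)s + det A.
tr A = 2, det A = 3.
So p(s) = s^2 - 2s + 3.
The coefficient of s is -2.

-2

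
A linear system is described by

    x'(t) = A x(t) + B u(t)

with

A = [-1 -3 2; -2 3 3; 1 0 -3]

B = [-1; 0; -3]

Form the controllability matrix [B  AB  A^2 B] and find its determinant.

-786

AB = [[-5], [-7], [8]]
A^2B = [[42], [13], [-29]]
Controllability matrix C = [B  AB  A^2B] = [[-1, -5, 42], [0, -7, 13], [-3, 8, -29]]
Expanding along the first row, det(C) = (-1)·((-7)·(-29) - 13·8) - (-5)·(0·(-29) - 13·(-3)) + 42·(0·8 - (-7)·(-3)) = (-1)·99 - (-5)·39 + 42·(-21) = -786
Since det(C) ≠ 0, rank(C) = 3 and the system is completely controllable.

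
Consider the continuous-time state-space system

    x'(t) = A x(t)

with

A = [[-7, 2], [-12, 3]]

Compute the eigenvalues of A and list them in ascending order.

-3, -1

det(sI - A) = s^2 - (tr A)s + det A, with tr A = (-7) + 3 = -4 and det A = (-7)·3 - 2·(-12) = -21 - (-24) = 3.
So p(s) = det(sI - A) = s^2 + 4s + 3.
Factor s^2 + 4s + 3: two numbers with sum -4 and product 3 are -1 and -3, so s^2 + 4s + 3 = (s + 1)(s + 3).
Hence p(s) = (s + 1) (s + 3), with roots -3, -1.
All eigenvalues have negative real part, so the system is asymptotically stable.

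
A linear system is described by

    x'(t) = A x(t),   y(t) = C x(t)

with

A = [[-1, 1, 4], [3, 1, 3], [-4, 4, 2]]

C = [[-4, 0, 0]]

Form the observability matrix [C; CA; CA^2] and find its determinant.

CA = [[4, -4, -16]]
CA^2 = [[48, -64, -28]]
Observability matrix O = [C; CA; CA^2] = [[-4, 0, 0], [4, -4, -16], [48, -64, -28]]
Expanding along the first row, det(O) = (-4)·((-4)·(-28) - (-16)·(-64)) - 0·(4·(-28) - (-16)·48) + 0·(4·(-64) - (-4)·48) = (-4)·(-912) - 0·656 + 0·(-64) = 3648
Since det(O) ≠ 0, rank(O) = 3 and the system is completely observable.

3648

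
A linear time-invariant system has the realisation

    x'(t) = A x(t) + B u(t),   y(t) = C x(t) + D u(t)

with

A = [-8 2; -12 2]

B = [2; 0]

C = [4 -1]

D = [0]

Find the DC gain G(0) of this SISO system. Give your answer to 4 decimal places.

1.0000

G(0) = C(-A)^{-1}B + D = -C A^{-1} B + D.
det A = 8, so A^{-1} = (1/8)·adj(A) = [[1/4, -1/4], [3/2, -1]]
A^{-1} B = [1/2, 3]^T
C A^{-1} B = -1
G(0) = D - C A^{-1} B = 0 - (-1) = 1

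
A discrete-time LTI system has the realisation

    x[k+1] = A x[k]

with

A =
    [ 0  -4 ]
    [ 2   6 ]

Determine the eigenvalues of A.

2, 4

det(zI - A) = z^2 - (tr A)z + det A, with tr A = 0 + 6 = 6 and det A = 0·6 - (-4)·2 = 0 - (-8) = 8.
So p(z) = det(zI - A) = z^2 - 6z + 8.
Factor z^2 - 6z + 8: two numbers with sum 6 and product 8 are 4 and 2, so z^2 - 6z + 8 = (z - 4)(z - 2).
Hence p(z) = (z - 4) (z - 2), with roots 2, 4.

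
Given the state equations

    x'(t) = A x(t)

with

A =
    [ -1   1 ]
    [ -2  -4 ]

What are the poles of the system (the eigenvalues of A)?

det(sI - A) = s^2 - (tr A)s + det A, with tr A = (-1) + (-4) = -5 and det A = (-1)·(-4) - 1·(-2) = 4 - (-2) = 6.
So p(s) = det(sI - A) = s^2 + 5s + 6.
Factor s^2 + 5s + 6: two numbers with sum -5 and product 6 are -2 and -3, so s^2 + 5s + 6 = (s + 2)(s + 3).
Hence p(s) = (s + 2) (s + 3), with roots -3, -2.
All eigenvalues have negative real part, so the system is asymptotically stable.

-3, -2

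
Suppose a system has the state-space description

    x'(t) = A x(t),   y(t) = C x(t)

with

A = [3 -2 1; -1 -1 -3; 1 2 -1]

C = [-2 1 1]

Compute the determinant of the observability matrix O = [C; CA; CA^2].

CA = [[-6, 5, -6]]
CA^2 = [[-29, -5, -15]]
Observability matrix O = [C; CA; CA^2] = [[-2, 1, 1], [-6, 5, -6], [-29, -5, -15]]
Expanding along the first row, det(O) = (-2)·(5·(-15) - (-6)·(-5)) - 1·((-6)·(-15) - (-6)·(-29)) + 1·((-6)·(-5) - 5·(-29)) = (-2)·(-105) - 1·(-84) + 1·175 = 469
Since det(O) ≠ 0, rank(O) = 3 and the system is completely observable.

469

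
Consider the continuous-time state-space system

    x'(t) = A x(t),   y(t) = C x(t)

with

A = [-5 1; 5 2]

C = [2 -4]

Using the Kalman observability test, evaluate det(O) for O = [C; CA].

CA = [[-30, -6]]
Observability matrix O = [C; CA] = [[2, -4], [-30, -6]]
det(O) = 2·(-6) - (-4)·(-30) = -12 - 120 = -132
Since det(O) ≠ 0, rank(O) = 2 and the system is completely observable.

-132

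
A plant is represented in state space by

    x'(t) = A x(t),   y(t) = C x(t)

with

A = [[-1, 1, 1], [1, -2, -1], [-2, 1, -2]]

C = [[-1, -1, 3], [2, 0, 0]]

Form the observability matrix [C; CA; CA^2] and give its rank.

CA = [[-6, 4, -6], [-2, 2, 2]]
CA^2 = [[22, -20, 2], [0, -4, -8]]
Observability matrix O = [C; CA; CA^2] = [[-1, -1, 3], [2, 0, 0], [-6, 4, -6], [-2, 2, 2], [22, -20, 2], [0, -4, -8]]
Take the 3×3 submatrix of O formed by rows 1, 2, 3: [[-1, -1, 3], [2, 0, 0], [-6, 4, -6]]. Its determinant is (-1)·(0·(-6) - 0·4) - (-1)·(2·(-6) - 0·(-6)) + 3·(2·4 - 0·(-6)) = (-1)·0 - (-1)·(-12) + 3·8 = 12 ≠ 0.
So rank(O) ≥ 3; since O has 3 columns, rank(O) = 3.
rank(O) = 3 = n, so the pair (A, C) is completely observable.

3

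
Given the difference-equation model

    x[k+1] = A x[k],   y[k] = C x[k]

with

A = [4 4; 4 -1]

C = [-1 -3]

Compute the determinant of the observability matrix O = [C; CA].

CA = [[-16, -1]]
Observability matrix O = [C; CA] = [[-1, -3], [-16, -1]]
det(O) = (-1)·(-1) - (-3)·(-16) = 1 - 48 = -47
Since det(O) ≠ 0, rank(O) = 2 and the system is completely observable.

-47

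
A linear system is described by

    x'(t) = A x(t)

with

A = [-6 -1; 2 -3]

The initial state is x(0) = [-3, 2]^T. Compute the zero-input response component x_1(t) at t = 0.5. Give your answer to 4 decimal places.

det(sI - A) = s^2 - (tr A)s + det A, with tr A = (-6) + (-3) = -9 and det A = (-6)·(-3) - (-1)·2 = 18 - (-2) = 20.
So p(s) = det(sI - A) = s^2 + 9s + 20.
Factor s^2 + 9s + 20: two numbers with sum -9 and product 20 are -4 and -5, so s^2 + 9s + 20 = (s + 4)(s + 5).
Hence p(s) = (s + 4) (s + 5), with roots -5, -4.
The eigenvalues -5, -4 are distinct and real, so A is diagonalisable and x(t) = e^{At} x(0) = V diag(e^{λ_i t}) V^{-1} x(0), where the columns of V are the eigenvectors.
λ = -5: A - (-5)I = [[-1, -1], [2, 2]]. Row 1 gives (-1)·v1 + (-1)·v2 = 0, so take v_1 = [1, -1]^T.
λ = -4: A - (-4)I = [[-2, -1], [2, 1]]. Row 1 gives (-2)·v1 + (-1)·v2 = 0, so take v_2 = [-1, 2]^T.
V = [v_1 v_2] = [[1, -1], [-1, 2]] has det V = 1, so V^{-1} = adj(V)/det V = [[2, 1], [1, 1]].
Modal coordinates z(0) = V^{-1} x(0): 2·(-3) + 1·2 = -4; 1·(-3) + 1·2 = -1; so z(0) = [-4, -1]^T.
x_1(t) = Σ_i (v_i)_1 · z_i(0) · e^{λ_i t} (row 1 of V times the modal terms).
x_1(0.5) = 1·(-4)·e^{-5·0.5} + (-1)·(-1)·e^{-4·0.5} = (-4)·0.082085 + 1·0.135335 = -0.1930.

-0.1930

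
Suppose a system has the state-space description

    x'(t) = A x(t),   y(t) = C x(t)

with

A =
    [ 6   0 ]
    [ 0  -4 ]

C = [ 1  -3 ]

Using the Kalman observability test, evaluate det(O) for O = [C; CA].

CA = [[6, 12]]
Observability matrix O = [C; CA] = [[1, -3], [6, 12]]
det(O) = 1·12 - (-3)·6 = 12 - (-18) = 30
Since det(O) ≠ 0, rank(O) = 2 and the system is completely observable.

30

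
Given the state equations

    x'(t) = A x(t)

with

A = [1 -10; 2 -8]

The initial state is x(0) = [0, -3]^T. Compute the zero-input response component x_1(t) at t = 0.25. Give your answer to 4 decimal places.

3.1346

det(sI - A) = s^2 - (tr A)s + det A, with tr A = 1 + (-8) = -7 and det A = 1·(-8) - (-10)·2 = -8 - (-20) = 12.
So p(s) = det(sI - A) = s^2 + 7s + 12.
Factor s^2 + 7s + 12: two numbers with sum -7 and product 12 are -3 and -4, so s^2 + 7s + 12 = (s + 3)(s + 4).
Hence p(s) = (s + 3) (s + 4), with roots -4, -3.
The eigenvalues -4, -3 are distinct and real, so A is diagonalisable and x(t) = e^{At} x(0) = V diag(e^{λ_i t}) V^{-1} x(0), where the columns of V are the eigenvectors.
λ = -4: A - (-4)I = [[5, -10], [2, -4]]. Row 1 gives 5·v1 + (-10)·v2 = 0, so take v_1 = [2, 1]^T.
λ = -3: A - (-3)I = [[4, -10], [2, -5]]. Row 1 gives 4·v1 + (-10)·v2 = 0, so take v_2 = [5, 2]^T.
V = [v_1 v_2] = [[2, 5], [1, 2]] has det V = -1, so V^{-1} = adj(V)/det V = [[-2, 5], [1, -2]].
Modal coordinates z(0) = V^{-1} x(0): (-2)·0 + 5·(-3) = -15; 1·0 + (-2)·(-3) = 6; so z(0) = [-15, 6]^T.
x_1(t) = Σ_i (v_i)_1 · z_i(0) · e^{λ_i t} (row 1 of V times the modal terms).
x_1(0.25) = 2·(-15)·e^{-4·0.25} + 5·6·e^{-3·0.25} = (-30)·0.367879 + 30·0.472367 = 3.1346.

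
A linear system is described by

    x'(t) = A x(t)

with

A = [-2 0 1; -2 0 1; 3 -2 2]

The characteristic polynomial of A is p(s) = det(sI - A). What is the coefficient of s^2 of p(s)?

0

Expand det(sI - A) for the 3×3 matrix.
p(s) = s^3 - 5s.
(Check: constant term = det(-A) = (-1)^3 det A = 0; coefficient of s^2 = -tr A = 0.)
The coefficient of s^2 is 0.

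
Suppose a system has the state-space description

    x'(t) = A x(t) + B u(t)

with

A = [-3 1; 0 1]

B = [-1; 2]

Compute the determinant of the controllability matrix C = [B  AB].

-12

AB = [[5], [2]]
Controllability matrix C = [B  AB] = [[-1, 5], [2, 2]]
det(C) = (-1)·2 - 5·2 = -2 - 10 = -12
Since det(C) ≠ 0, rank(C) = 2 and the system is completely controllable.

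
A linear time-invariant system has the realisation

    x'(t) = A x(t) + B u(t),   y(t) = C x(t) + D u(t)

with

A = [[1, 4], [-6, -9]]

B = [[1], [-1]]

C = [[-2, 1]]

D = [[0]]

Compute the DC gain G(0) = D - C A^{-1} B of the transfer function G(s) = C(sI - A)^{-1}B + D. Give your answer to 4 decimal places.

G(0) = C(-A)^{-1}B + D = -C A^{-1} B + D.
det A = 15, so A^{-1} = (1/15)·adj(A) = [[-3/5, -4/15], [2/5, 1/15]]
A^{-1} B = [-1/3, 1/3]^T
C A^{-1} B = 1
G(0) = D - C A^{-1} B = 0 - (1) = -1

-1.0000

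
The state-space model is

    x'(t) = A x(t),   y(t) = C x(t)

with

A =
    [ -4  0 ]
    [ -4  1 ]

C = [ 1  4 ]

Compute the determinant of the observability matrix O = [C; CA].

84

CA = [[-20, 4]]
Observability matrix O = [C; CA] = [[1, 4], [-20, 4]]
det(O) = 1·4 - 4·(-20) = 4 - (-80) = 84
Since det(O) ≠ 0, rank(O) = 2 and the system is completely observable.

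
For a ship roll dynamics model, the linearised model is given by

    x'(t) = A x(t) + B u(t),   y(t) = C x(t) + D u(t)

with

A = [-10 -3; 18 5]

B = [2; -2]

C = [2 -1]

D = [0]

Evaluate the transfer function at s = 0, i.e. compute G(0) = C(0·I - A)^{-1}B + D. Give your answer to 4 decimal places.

-6.0000

G(0) = C(-A)^{-1}B + D = -C A^{-1} B + D.
det A = 4, so A^{-1} = (1/4)·adj(A) = [[5/4, 3/4], [-9/2, -5/2]]
A^{-1} B = [1, -4]^T
C A^{-1} B = 6
G(0) = D - C A^{-1} B = 0 - (6) = -6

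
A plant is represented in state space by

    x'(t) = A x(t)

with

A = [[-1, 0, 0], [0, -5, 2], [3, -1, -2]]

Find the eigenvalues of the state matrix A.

-4, -3, -1

det(sI - A) = s^3 - (tr A)s^2 + (M11 + M22 + M33)s - det A, where Mii is the 2×2 principal minor of A obtained by deleting row i and column i.
tr A = (-1) + (-5) + (-2) = -8; M11 = (-5)·(-2) - 2·(-1) = 10 - (-2) = 12; M22 = (-1)·(-2) - 0·3 = 2 - 0 = 2; M33 = (-1)·(-5) - 0·0 = 5 - 0 = 5; sum of minors = 19.
det A = (-1)·((-5)·(-2) - 2·(-1)) - 0·(0·(-2) - 2·3) + 0·(0·(-1) - (-5)·3) = (-1)·12 - 0·(-6) + 0·15 = -12.
So p(s) = det(sI - A) = s^3 + 8s^2 + 19s + 12.
Rational-root test: any integer root divides 12. Testing small divisors, s = -1 works: p(-1) = -1 + 8 + (-19) + 12 = 0, so (s + 1) is a factor.
Dividing, p(s) = (s + 1)(s^2 + 7s + 12).
Factor s^2 + 7s + 12: two numbers with sum -7 and product 12 are -3 and -4, so s^2 + 7s + 12 = (s + 3)(s + 4).
Hence p(s) = (s + 1) (s + 3) (s + 4), with roots -4, -3, -1.
All eigenvalues have negative real part, so the system is asymptotically stable.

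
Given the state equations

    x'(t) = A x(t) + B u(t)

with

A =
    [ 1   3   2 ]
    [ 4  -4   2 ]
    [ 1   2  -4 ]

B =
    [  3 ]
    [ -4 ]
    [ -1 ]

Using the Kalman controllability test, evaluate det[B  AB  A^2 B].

1380

AB = [[-11], [26], [-1]]
A^2B = [[65], [-150], [45]]
Controllability matrix C = [B  AB  A^2B] = [[3, -11, 65], [-4, 26, -150], [-1, -1, 45]]
Expanding along the first row, det(C) = 3·(26·45 - (-150)·(-1)) - (-11)·((-4)·45 - (-150)·(-1)) + 65·((-4)·(-1) - 26·(-1)) = 3·1020 - (-11)·(-330) + 65·30 = 1380
Since det(C) ≠ 0, rank(C) = 3 and the system is completely controllable.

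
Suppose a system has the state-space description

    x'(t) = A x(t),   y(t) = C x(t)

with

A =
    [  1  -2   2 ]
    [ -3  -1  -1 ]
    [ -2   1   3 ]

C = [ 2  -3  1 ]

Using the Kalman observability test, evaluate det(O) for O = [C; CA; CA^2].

CA = [[9, 0, 10]]
CA^2 = [[-11, -8, 48]]
Observability matrix O = [C; CA; CA^2] = [[2, -3, 1], [9, 0, 10], [-11, -8, 48]]
Expanding along the first row, det(O) = 2·(0·48 - 10·(-8)) - (-3)·(9·48 - 10·(-11)) + 1·(9·(-8) - 0·(-11)) = 2·80 - (-3)·542 + 1·(-72) = 1714
Since det(O) ≠ 0, rank(O) = 3 and the system is completely observable.

1714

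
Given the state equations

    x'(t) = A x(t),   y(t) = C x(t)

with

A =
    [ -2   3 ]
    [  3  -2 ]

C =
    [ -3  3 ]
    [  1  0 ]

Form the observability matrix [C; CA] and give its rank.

2

CA = [[15, -15], [-2, 3]]
Observability matrix O = [C; CA] = [[-3, 3], [1, 0], [15, -15], [-2, 3]]
Take the 2×2 submatrix of O formed by rows 1, 2: [[-3, 3], [1, 0]]. Its determinant is (-3)·0 - 3·1 = 0 - 3 = -3 ≠ 0.
So rank(O) ≥ 2; since O has 2 columns, rank(O) = 2.
rank(O) = 2 = n, so the pair (A, C) is completely observable.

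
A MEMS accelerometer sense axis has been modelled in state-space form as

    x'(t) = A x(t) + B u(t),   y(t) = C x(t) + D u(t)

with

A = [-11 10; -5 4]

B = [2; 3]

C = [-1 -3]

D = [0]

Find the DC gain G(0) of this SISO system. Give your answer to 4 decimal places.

G(0) = C(-A)^{-1}B + D = -C A^{-1} B + D.
det A = 6, so A^{-1} = (1/6)·adj(A) = [[2/3, -5/3], [5/6, -11/6]]
A^{-1} B = [-11/3, -23/6]^T
C A^{-1} B = 91/6
G(0) = D - C A^{-1} B = 0 - (91/6) = -91/6 ≈ -15.1667

-15.1667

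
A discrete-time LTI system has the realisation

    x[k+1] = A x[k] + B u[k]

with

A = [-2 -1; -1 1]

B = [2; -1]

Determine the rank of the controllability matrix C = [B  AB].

AB = [[-3], [-3]]
Controllability matrix C = [B  AB] = [[2, -3], [-1, -3]]
det(C) = 2·(-3) - (-3)·(-1) = -6 - 3 = -9 ≠ 0, so rank(C) = 2.
rank(C) = 2 = n, so the pair (A, B) is completely controllable.

2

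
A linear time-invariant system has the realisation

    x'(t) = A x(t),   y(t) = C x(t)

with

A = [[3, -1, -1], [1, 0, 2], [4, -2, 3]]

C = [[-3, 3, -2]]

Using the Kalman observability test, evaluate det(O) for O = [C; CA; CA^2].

544

CA = [[-14, 7, 3]]
CA^2 = [[-23, 8, 37]]
Observability matrix O = [C; CA; CA^2] = [[-3, 3, -2], [-14, 7, 3], [-23, 8, 37]]
Expanding along the first row, det(O) = (-3)·(7·37 - 3·8) - 3·((-14)·37 - 3·(-23)) + (-2)·((-14)·8 - 7·(-23)) = (-3)·235 - 3·(-449) + (-2)·49 = 544
Since det(O) ≠ 0, rank(O) = 3 and the system is completely observable.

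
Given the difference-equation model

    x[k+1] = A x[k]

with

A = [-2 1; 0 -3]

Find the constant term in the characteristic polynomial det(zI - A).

6

For a 2×2 matrix, det(zI - A) = z^2 - (tr A)z + det A.
tr A = -5, det A = 6.
So p(z) = z^2 + 5z + 6.
The constant term is 6.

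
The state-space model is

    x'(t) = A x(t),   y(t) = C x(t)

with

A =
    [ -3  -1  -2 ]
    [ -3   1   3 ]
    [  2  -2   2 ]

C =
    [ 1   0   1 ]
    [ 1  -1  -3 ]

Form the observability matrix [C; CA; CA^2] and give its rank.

CA = [[-1, -3, 0], [-6, 4, -11]]
CA^2 = [[12, -2, -7], [-16, 32, 2]]
Observability matrix O = [C; CA; CA^2] = [[1, 0, 1], [1, -1, -3], [-1, -3, 0], [-6, 4, -11], [12, -2, -7], [-16, 32, 2]]
Take the 3×3 submatrix of O formed by rows 1, 2, 3: [[1, 0, 1], [1, -1, -3], [-1, -3, 0]]. Its determinant is 1·((-1)·0 - (-3)·(-3)) - 0·(1·0 - (-3)·(-1)) + 1·(1·(-3) - (-1)·(-1)) = 1·(-9) - 0·(-3) + 1·(-4) = -13 ≠ 0.
So rank(O) ≥ 3; since O has 3 columns, rank(O) = 3.
rank(O) = 3 = n, so the pair (A, C) is completely observable.

3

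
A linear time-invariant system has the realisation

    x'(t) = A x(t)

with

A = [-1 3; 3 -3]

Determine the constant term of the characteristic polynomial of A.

For a 2×2 matrix, det(sI - A) = s^2 - (tr A)s + det A.
tr A = -4, det A = -6.
So p(s) = s^2 + 4s - 6.
The constant term is -6.

-6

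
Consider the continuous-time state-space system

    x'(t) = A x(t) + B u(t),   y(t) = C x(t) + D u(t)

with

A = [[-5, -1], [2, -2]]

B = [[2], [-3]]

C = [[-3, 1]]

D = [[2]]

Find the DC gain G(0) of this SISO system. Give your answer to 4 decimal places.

G(0) = C(-A)^{-1}B + D = -C A^{-1} B + D.
det A = 12, so A^{-1} = (1/12)·adj(A) = [[-1/6, 1/12], [-1/6, -5/12]]
A^{-1} B = [-7/12, 11/12]^T
C A^{-1} B = 8/3
G(0) = D - C A^{-1} B = 2 - (8/3) = -2/3 ≈ -0.6667

-0.6667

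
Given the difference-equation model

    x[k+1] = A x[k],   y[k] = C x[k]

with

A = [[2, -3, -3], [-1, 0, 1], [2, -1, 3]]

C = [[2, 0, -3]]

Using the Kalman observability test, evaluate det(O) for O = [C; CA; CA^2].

1287

CA = [[-2, -3, -15]]
CA^2 = [[-31, 21, -42]]
Observability matrix O = [C; CA; CA^2] = [[2, 0, -3], [-2, -3, -15], [-31, 21, -42]]
Expanding along the first row, det(O) = 2·((-3)·(-42) - (-15)·21) - 0·((-2)·(-42) - (-15)·(-31)) + (-3)·((-2)·21 - (-3)·(-31)) = 2·441 - 0·(-381) + (-3)·(-135) = 1287
Since det(O) ≠ 0, rank(O) = 3 and the system is completely observable.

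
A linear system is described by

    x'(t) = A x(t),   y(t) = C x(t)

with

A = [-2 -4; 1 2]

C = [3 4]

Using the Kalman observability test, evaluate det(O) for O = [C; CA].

CA = [[-2, -4]]
Observability matrix O = [C; CA] = [[3, 4], [-2, -4]]
det(O) = 3·(-4) - 4·(-2) = -12 - (-8) = -4
Since det(O) ≠ 0, rank(O) = 2 and the system is completely observable.

-4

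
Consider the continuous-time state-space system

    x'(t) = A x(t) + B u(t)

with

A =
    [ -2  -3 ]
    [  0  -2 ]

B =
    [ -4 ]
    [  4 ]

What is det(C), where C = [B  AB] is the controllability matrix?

48

AB = [[-4], [-8]]
Controllability matrix C = [B  AB] = [[-4, -4], [4, -8]]
det(C) = (-4)·(-8) - (-4)·4 = 32 - (-16) = 48
Since det(C) ≠ 0, rank(C) = 2 and the system is completely controllable.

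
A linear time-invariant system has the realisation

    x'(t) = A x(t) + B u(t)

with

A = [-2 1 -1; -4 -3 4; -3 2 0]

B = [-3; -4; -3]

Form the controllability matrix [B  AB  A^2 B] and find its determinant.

512

AB = [[5], [12], [1]]
A^2B = [[1], [-52], [9]]
Controllability matrix C = [B  AB  A^2B] = [[-3, 5, 1], [-4, 12, -52], [-3, 1, 9]]
Expanding along the first row, det(C) = (-3)·(12·9 - (-52)·1) - 5·((-4)·9 - (-52)·(-3)) + 1·((-4)·1 - 12·(-3)) = (-3)·160 - 5·(-192) + 1·32 = 512
Since det(C) ≠ 0, rank(C) = 3 and the system is completely controllable.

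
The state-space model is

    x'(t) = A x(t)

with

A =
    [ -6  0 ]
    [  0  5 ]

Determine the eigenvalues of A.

-6, 5

det(sI - A) = s^2 - (tr A)s + det A, with tr A = (-6) + 5 = -1 and det A = (-6)·5 - 0·0 = -30 - 0 = -30.
So p(s) = det(sI - A) = s^2 + s - 30.
Factor s^2 + s - 30: two numbers with sum -1 and product -30 are 5 and -6, so s^2 + s - 30 = (s - 5)(s + 6).
Hence p(s) = (s - 5) (s + 6), with roots -6, 5.
At least one eigenvalue has non-negative real part, so the system is not asymptotically stable.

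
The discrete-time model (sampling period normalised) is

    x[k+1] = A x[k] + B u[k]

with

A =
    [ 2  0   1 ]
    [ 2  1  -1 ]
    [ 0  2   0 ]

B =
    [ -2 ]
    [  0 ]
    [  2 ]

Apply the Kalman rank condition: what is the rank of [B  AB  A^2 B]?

3

AB = [[-2], [-6], [0]]
A^2B = [[-4], [-10], [-12]]
Controllability matrix C = [B  AB  A^2B] = [[-2, -2, -4], [0, -6, -10], [2, 0, -12]]
det(C) = (-2)·((-6)·(-12) - (-10)·0) - (-2)·(0·(-12) - (-10)·2) + (-4)·(0·0 - (-6)·2) = (-2)·72 - (-2)·20 + (-4)·12 = -152 ≠ 0, so rank(C) = 3.
rank(C) = 3 = n, so the pair (A, B) is completely controllable.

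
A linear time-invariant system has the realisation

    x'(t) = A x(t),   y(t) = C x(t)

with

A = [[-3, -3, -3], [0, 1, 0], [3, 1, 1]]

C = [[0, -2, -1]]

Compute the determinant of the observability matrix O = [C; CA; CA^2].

CA = [[-3, -3, -1]]
CA^2 = [[6, 5, 8]]
Observability matrix O = [C; CA; CA^2] = [[0, -2, -1], [-3, -3, -1], [6, 5, 8]]
Expanding along the first row, det(O) = 0·((-3)·8 - (-1)·5) - (-2)·((-3)·8 - (-1)·6) + (-1)·((-3)·5 - (-3)·6) = 0·(-19) - (-2)·(-18) + (-1)·3 = -39
Since det(O) ≠ 0, rank(O) = 3 and the system is completely observable.

-39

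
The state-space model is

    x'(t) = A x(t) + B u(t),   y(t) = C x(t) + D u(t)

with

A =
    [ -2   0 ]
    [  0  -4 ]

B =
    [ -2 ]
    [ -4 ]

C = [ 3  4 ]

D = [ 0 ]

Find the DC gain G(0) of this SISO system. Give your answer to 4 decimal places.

-7.0000

G(0) = C(-A)^{-1}B + D = -C A^{-1} B + D.
det A = 8, so A^{-1} = (1/8)·adj(A) = [[-1/2, 0], [0, -1/4]]
A^{-1} B = [1, 1]^T
C A^{-1} B = 7
G(0) = D - C A^{-1} B = 0 - (7) = -7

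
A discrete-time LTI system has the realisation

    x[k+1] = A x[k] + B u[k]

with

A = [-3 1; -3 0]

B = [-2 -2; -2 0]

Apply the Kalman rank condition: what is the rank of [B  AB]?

2

AB = [[4, 6], [6, 6]]
Controllability matrix C = [B  AB] = [[-2, -2, 4, 6], [-2, 0, 6, 6]]
Take the 2×2 submatrix of C formed by columns 1, 2: [[-2, -2], [-2, 0]]. Its determinant is (-2)·0 - (-2)·(-2) = 0 - 4 = -4 ≠ 0.
So rank(C) ≥ 2; since C has 2 rows, rank(C) = 2.
rank(C) = 2 = n, so the pair (A, B) is completely controllable.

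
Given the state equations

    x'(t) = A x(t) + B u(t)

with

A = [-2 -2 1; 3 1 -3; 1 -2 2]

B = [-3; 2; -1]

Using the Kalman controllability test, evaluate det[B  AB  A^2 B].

-752

AB = [[1], [-4], [-9]]
A^2B = [[-3], [26], [-9]]
Controllability matrix C = [B  AB  A^2B] = [[-3, 1, -3], [2, -4, 26], [-1, -9, -9]]
Expanding along the first row, det(C) = (-3)·((-4)·(-9) - 26·(-9)) - 1·(2·(-9) - 26·(-1)) + (-3)·(2·(-9) - (-4)·(-1)) = (-3)·270 - 1·8 + (-3)·(-22) = -752
Since det(C) ≠ 0, rank(C) = 3 and the system is completely controllable.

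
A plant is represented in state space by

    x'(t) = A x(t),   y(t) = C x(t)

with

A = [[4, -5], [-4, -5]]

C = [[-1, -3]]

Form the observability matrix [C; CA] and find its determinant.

4

CA = [[8, 20]]
Observability matrix O = [C; CA] = [[-1, -3], [8, 20]]
det(O) = (-1)·20 - (-3)·8 = -20 - (-24) = 4
Since det(O) ≠ 0, rank(O) = 2 and the system is completely observable.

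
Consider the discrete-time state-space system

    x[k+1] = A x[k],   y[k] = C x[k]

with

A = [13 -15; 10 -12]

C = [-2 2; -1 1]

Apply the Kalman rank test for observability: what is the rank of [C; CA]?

1

CA = [[-6, 6], [-3, 3]]
Observability matrix O = [C; CA] = [[-2, 2], [-1, 1], [-6, 6], [-3, 3]]
Every row of O is a scalar multiple of row 1 = [-2, 2] (multipliers 1, 1/2, 3, 3/2), so the rows span a one-dimensional space.
O ≠ 0, hence rank(O) = 1.
rank(O) = 1 < n = 2, so the pair (A, C) is not completely observable.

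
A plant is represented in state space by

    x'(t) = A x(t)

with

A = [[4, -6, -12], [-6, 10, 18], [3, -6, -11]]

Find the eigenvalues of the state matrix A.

-2, 1, 4

det(sI - A) = s^3 - (tr A)s^2 + (M11 + M22 + M33)s - det A, where Mii is the 2×2 principal minor of A obtained by deleting row i and column i.
tr A = 4 + 10 + (-11) = 3; M11 = 10·(-11) - 18·(-6) = -110 - (-108) = -2; M22 = 4·(-11) - (-12)·3 = -44 - (-36) = -8; M33 = 4·10 - (-6)·(-6) = 40 - 36 = 4; sum of minors = -6.
det A = 4·(10·(-11) - 18·(-6)) - (-6)·((-6)·(-11) - 18·3) + (-12)·((-6)·(-6) - 10·3) = 4·(-2) - (-6)·12 + (-12)·6 = -8.
So p(s) = det(sI - A) = s^3 - 3s^2 - 6s + 8.
Rational-root test: any integer root divides 8. Testing small divisors, s = 1 works: p(1) = 1 + (-3) + (-6) + 8 = 0, so (s - 1) is a factor.
Dividing, p(s) = (s - 1)(s^2 - 2s - 8).
Factor s^2 - 2s - 8: two numbers with sum 2 and product -8 are 4 and -2, so s^2 - 2s - 8 = (s - 4)(s + 2).
Hence p(s) = (s - 4) (s - 1) (s + 2), with roots -2, 1, 4.
At least one eigenvalue has non-negative real part, so the system is not asymptotically stable.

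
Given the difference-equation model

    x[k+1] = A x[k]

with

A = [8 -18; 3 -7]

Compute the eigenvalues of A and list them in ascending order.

-1, 2

det(zI - A) = z^2 - (tr A)z + det A, with tr A = 8 + (-7) = 1 and det A = 8·(-7) - (-18)·3 = -56 - (-54) = -2.
So p(z) = det(zI - A) = z^2 - z - 2.
Factor z^2 - z - 2: two numbers with sum 1 and product -2 are 2 and -1, so z^2 - z - 2 = (z - 2)(z + 1).
Hence p(z) = (z - 2) (z + 1), with roots -1, 2.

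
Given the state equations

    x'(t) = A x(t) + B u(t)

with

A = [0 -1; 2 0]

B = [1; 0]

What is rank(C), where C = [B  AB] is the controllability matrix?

2

AB = [[0], [2]]
Controllability matrix C = [B  AB] = [[1, 0], [0, 2]]
det(C) = 1·2 - 0·0 = 2 - 0 = 2 ≠ 0, so rank(C) = 2.
rank(C) = 2 = n, so the pair (A, B) is completely controllable.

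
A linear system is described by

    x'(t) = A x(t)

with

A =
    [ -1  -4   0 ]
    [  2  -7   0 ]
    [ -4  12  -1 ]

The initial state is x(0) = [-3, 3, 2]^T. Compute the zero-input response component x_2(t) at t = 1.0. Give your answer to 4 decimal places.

det(sI - A) = s^3 - (tr A)s^2 + (M11 + M22 + M33)s - det A, where Mii is the 2×2 principal minor of A obtained by deleting row i and column i.
tr A = (-1) + (-7) + (-1) = -9; M11 = (-7)·(-1) - 0·12 = 7 - 0 = 7; M22 = (-1)·(-1) - 0·(-4) = 1 - 0 = 1; M33 = (-1)·(-7) - (-4)·2 = 7 - (-8) = 15; sum of minors = 23.
det A = (-1)·((-7)·(-1) - 0·12) - (-4)·(2·(-1) - 0·(-4)) + 0·(2·12 - (-7)·(-4)) = (-1)·7 - (-4)·(-2) + 0·(-4) = -15.
So p(s) = det(sI - A) = s^3 + 9s^2 + 23s + 15.
Rational-root test: any integer root divides 15. Testing small divisors, s = -1 works: p(-1) = -1 + 9 + (-23) + 15 = 0, so (s + 1) is a factor.
Dividing, p(s) = (s + 1)(s^2 + 8s + 15).
Factor s^2 + 8s + 15: two numbers with sum -8 and product 15 are -3 and -5, so s^2 + 8s + 15 = (s + 3)(s + 5).
Hence p(s) = (s + 1) (s + 3) (s + 5), with roots -5, -3, -1.
The eigenvalues -5, -3, -1 are distinct and real, so A is diagonalisable and x(t) = e^{At} x(0) = V diag(e^{λ_i t}) V^{-1} x(0), where the columns of V are the eigenvectors.
λ = -5: A - (-5)I = [[4, -4, 0], [2, -2, 0], [-4, 12, 4]]. v must be orthogonal to every row; (row 1) × (row 3) = [-16, -16, 32], so take v_1 = [-1, -1, 2]^T.
λ = -3: A - (-3)I = [[2, -4, 0], [2, -4, 0], [-4, 12, 2]]. v must be orthogonal to every row; (row 1) × (row 3) = [-8, -4, 8], so take v_2 = [2, 1, -2]^T.
λ = -1: A - (-1)I = [[0, -4, 0], [2, -6, 0], [-4, 12, 0]]. v must be orthogonal to every row; (row 1) × (row 2) = [0, 0, 8], so take v_3 = [0, 0, 1]^T.
V = [v_1 v_2 v_3] = [[-1, 2, 0], [-1, 1, 0], [2, -2, 1]] has det V = 1, so V^{-1} = adj(V)/det V = [[1, -2, 0], [1, -1, 0], [0, 2, 1]].
Modal coordinates z(0) = V^{-1} x(0): 1·(-3) + (-2)·3 + 0·2 = -9; 1·(-3) + (-1)·3 + 0·2 = -6; 0·(-3) + 2·3 + 1·2 = 8; so z(0) = [-9, -6, 8]^T.
x_2(t) = Σ_i (v_i)_2 · z_i(0) · e^{λ_i t} (row 2 of V times the modal terms).
x_2(1.0) = (-1)·(-9)·e^{-5·1.0} + 1·(-6)·e^{-3·1.0} + 0·8·e^{-1·1.0} = 9·0.006738 + (-6)·0.049787 + 0·0.367879 = -0.2381.

-0.2381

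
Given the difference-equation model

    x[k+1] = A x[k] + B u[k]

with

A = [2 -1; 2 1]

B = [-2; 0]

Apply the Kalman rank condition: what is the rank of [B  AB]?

AB = [[-4], [-4]]
Controllability matrix C = [B  AB] = [[-2, -4], [0, -4]]
det(C) = (-2)·(-4) - (-4)·0 = 8 - 0 = 8 ≠ 0, so rank(C) = 2.
rank(C) = 2 = n, so the pair (A, B) is completely controllable.

2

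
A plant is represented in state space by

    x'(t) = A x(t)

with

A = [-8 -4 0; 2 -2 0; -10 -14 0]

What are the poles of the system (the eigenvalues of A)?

det(sI - A) = s^3 - (tr A)s^2 + (M11 + M22 + M33)s - det A, where Mii is the 2×2 principal minor of A obtained by deleting row i and column i.
tr A = (-8) + (-2) + 0 = -10; M11 = (-2)·0 - 0·(-14) = 0 - 0 = 0; M22 = (-8)·0 - 0·(-10) = 0 - 0 = 0; M33 = (-8)·(-2) - (-4)·2 = 16 - (-8) = 24; sum of minors = 24.
det A = (-8)·((-2)·0 - 0·(-14)) - (-4)·(2·0 - 0·(-10)) + 0·(2·(-14) - (-2)·(-10)) = (-8)·0 - (-4)·0 + 0·(-48) = 0.
So p(s) = det(sI - A) = s^3 + 10s^2 + 24s.
The constant term is 0, so p(s) = s(s^2 + 10s + 24).
Factor s^2 + 10s + 24: two numbers with sum -10 and product 24 are -4 and -6, so s^2 + 10s + 24 = (s + 4)(s + 6).
Hence p(s) = s (s + 4) (s + 6), with roots -6, -4, 0.
At least one eigenvalue has non-negative real part, so the system is not asymptotically stable.

-6, -4, 0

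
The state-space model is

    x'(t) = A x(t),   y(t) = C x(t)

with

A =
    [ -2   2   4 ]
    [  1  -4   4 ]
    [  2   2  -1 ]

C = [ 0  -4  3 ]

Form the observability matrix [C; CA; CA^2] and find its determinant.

CA = [[2, 22, -19]]
CA^2 = [[-20, -122, 115]]
Observability matrix O = [C; CA; CA^2] = [[0, -4, 3], [2, 22, -19], [-20, -122, 115]]
Expanding along the first row, det(O) = 0·(22·115 - (-19)·(-122)) - (-4)·(2·115 - (-19)·(-20)) + 3·(2·(-122) - 22·(-20)) = 0·212 - (-4)·(-150) + 3·196 = -12
Since det(O) ≠ 0, rank(O) = 3 and the system is completely observable.

-12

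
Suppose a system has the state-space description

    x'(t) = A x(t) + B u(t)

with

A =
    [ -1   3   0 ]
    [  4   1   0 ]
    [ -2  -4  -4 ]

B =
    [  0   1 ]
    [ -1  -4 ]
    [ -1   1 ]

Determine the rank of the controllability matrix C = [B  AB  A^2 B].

3

AB = [[-3, -13], [-1, 0], [8, 10]]
A^2B = [[0, 13], [-13, -52], [-22, -14]]
Controllability matrix C = [B  AB  A^2B] = [[0, 1, -3, -13, 0, 13], [-1, -4, -1, 0, -13, -52], [-1, 1, 8, 10, -22, -14]]
Take the 3×3 submatrix of C formed by columns 1, 2, 3: [[0, 1, -3], [-1, -4, -1], [-1, 1, 8]]. Its determinant is 0·((-4)·8 - (-1)·1) - 1·((-1)·8 - (-1)·(-1)) + (-3)·((-1)·1 - (-4)·(-1)) = 0·(-31) - 1·(-9) + (-3)·(-5) = 24 ≠ 0.
So rank(C) ≥ 3; since C has 3 rows, rank(C) = 3.
rank(C) = 3 = n, so the pair (A, B) is completely controllable.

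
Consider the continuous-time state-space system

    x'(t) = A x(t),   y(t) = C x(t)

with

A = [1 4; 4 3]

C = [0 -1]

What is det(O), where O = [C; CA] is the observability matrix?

-4

CA = [[-4, -3]]
Observability matrix O = [C; CA] = [[0, -1], [-4, -3]]
det(O) = 0·(-3) - (-1)·(-4) = 0 - 4 = -4
Since det(O) ≠ 0, rank(O) = 2 and the system is completely observable.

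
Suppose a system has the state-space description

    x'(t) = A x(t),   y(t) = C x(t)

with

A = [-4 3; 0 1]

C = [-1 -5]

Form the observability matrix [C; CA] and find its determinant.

CA = [[4, -8]]
Observability matrix O = [C; CA] = [[-1, -5], [4, -8]]
det(O) = (-1)·(-8) - (-5)·4 = 8 - (-20) = 28
Since det(O) ≠ 0, rank(O) = 2 and the system is completely observable.

28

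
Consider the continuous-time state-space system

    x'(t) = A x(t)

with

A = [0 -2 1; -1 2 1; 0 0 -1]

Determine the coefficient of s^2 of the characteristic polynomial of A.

Expand det(sI - A) for the 3×3 matrix.
p(s) = s^3 - s^2 - 4s - 2.
(Check: constant term = det(-A) = (-1)^3 det A = -2; coefficient of s^2 = -tr A = -1.)
The coefficient of s^2 is -1.

-1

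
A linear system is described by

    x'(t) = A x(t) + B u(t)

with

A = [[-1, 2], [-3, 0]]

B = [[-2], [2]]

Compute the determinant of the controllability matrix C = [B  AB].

-24

AB = [[6], [6]]
Controllability matrix C = [B  AB] = [[-2, 6], [2, 6]]
det(C) = (-2)·6 - 6·2 = -12 - 12 = -24
Since det(C) ≠ 0, rank(C) = 2 and the system is completely controllable.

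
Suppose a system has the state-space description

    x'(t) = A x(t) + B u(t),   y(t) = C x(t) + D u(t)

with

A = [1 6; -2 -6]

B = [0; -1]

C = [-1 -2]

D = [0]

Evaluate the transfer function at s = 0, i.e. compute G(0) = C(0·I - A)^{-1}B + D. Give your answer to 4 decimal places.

G(0) = C(-A)^{-1}B + D = -C A^{-1} B + D.
det A = 6, so A^{-1} = (1/6)·adj(A) = [[-1, -1], [1/3, 1/6]]
A^{-1} B = [1, -1/6]^T
C A^{-1} B = -2/3
G(0) = D - C A^{-1} B = 0 - (-2/3) = 2/3 ≈ 0.6667

0.6667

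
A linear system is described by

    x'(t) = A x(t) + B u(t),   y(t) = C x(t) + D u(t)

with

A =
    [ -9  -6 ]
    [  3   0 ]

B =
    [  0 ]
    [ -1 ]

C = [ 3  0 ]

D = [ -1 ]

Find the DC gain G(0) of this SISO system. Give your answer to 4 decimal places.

G(0) = C(-A)^{-1}B + D = -C A^{-1} B + D.
det A = 18, so A^{-1} = (1/18)·adj(A) = [[0, 1/3], [-1/6, -1/2]]
A^{-1} B = [-1/3, 1/2]^T
C A^{-1} B = -1
G(0) = D - C A^{-1} B = -1 - (-1) = 0

0.0000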